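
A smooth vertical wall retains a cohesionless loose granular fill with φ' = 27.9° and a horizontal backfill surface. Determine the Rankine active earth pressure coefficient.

K_a = (1 − sin φ)/(1 + sin φ) = (1 − sin 27.9°)/(1 + sin 27.9°) = 0.3625.

0.362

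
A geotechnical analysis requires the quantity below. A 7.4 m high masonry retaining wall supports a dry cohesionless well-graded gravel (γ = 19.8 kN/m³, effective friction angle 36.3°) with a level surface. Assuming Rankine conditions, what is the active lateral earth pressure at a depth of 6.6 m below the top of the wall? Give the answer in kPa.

33.5 kPa

K_a = (1 − sin φ)/(1 + sin φ) = 0.2563.
σ_h = K_a γ z = 0.2563 × 19.8 × 6.6 = 33.49 kPa.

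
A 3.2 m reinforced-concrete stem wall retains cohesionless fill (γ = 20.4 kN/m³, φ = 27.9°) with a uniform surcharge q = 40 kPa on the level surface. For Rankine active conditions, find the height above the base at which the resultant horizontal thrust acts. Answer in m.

1.36 m

K_a = 0.3625.
Triangular part P₁ = ½K_aγH² = 37.86 at H/3 = 1.067 m; rectangular part P₂ = K_a q H = 46.40 at H/2 = 1.600 m.
ȳ = (P₁·1.067 + P₂·1.600)/(P₁+P₂) = 1.360 m.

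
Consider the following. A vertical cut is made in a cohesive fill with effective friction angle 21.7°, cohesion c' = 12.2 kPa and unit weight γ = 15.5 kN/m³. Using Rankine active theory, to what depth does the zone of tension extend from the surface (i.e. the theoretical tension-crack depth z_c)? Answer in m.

K_a = tan²(45° − 21.7°/2) = 0.4601; √K_a = 0.6783.
The active pressure is zero where K_a γ z = 2c√K_a, so z_c = 2c/(γ√K_a) = 2×12.2/(15.5×0.6783) = 2.321 m.

2.32 m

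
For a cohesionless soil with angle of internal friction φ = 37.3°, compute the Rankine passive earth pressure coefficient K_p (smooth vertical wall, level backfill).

K_p = (1 + sin φ)/(1 − sin φ) = tan²(45° + 37.3°/2) = 4.076.

4.08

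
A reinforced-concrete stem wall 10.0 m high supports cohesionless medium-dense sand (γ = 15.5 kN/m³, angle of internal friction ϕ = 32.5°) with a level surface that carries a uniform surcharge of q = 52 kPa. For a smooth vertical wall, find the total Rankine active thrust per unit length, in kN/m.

K_a = tan²(45° − φ/2) = 0.3010.
Soil triangle: ½ K_a γ H² = 0.5×0.3010×15.5×10.0² = 233.3 kN/m.
Surcharge rectangle: K_a q H = 0.3010×52×10.0 = 156.5 kN/m.
Total = 233.3 + 156.5 = 389.8 kN/m.

390 kN/m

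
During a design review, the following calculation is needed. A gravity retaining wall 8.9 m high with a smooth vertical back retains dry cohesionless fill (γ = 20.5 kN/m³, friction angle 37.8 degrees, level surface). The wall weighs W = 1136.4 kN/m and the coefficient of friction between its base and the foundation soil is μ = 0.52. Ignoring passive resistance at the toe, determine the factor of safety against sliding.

3.03

K_a = tan²(45° − 37.8°/2) = 0.2400.
P_a = ½K_aγH² = 0.5×0.2400×20.5×8.9² = 194.9 kN/m, acting at H/3 = 2.967 m above the base.
FS_sliding = μW / P_a = 0.52×1136.4 / 194.9 = 3.033.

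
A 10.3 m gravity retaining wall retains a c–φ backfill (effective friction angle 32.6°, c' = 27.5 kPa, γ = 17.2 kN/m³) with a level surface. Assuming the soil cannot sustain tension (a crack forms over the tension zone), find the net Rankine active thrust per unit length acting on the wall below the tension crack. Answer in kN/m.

K_a = 0.2997; √K_a = 0.5475.
Tension-crack depth z_c = 2c/(γ√K_a) = 2×27.5/(17.2×0.5475) = 5.841 m.
σ_a at base = K_a γ H − 2c√K_a = 0.2997×17.2×10.3 − 2×27.5×0.5475 = 22.99 kPa.
P_a = ½ × 22.99 × (H − z_c) = 0.5×22.99×4.459 = 51.26 kN/m.

51.3 kN/m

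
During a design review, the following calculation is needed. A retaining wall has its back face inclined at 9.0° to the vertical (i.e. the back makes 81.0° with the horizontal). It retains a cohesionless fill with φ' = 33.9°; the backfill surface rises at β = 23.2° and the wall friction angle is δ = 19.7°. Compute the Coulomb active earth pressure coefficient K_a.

0.477

K_a = sin²(α+φ) / [sin²α · sin(α−δ) · (1 + √{sin(φ+δ)sin(φ−β) / (sin(α−δ)sin(α+β))})²].
With α = 81.0°, φ = 33.9°, δ = 19.7°, β = 23.2°: K_a = 0.4774.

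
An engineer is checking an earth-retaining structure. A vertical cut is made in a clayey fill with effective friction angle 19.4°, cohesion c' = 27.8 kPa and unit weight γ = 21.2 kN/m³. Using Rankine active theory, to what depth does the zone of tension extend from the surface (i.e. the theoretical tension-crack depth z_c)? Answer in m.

K_a = tan²(45° − 19.4°/2) = 0.5013; √K_a = 0.7080.
The active pressure is zero where K_a γ z = 2c√K_a, so z_c = 2c/(γ√K_a) = 2×27.8/(21.2×0.7080) = 3.704 m.

3.70 m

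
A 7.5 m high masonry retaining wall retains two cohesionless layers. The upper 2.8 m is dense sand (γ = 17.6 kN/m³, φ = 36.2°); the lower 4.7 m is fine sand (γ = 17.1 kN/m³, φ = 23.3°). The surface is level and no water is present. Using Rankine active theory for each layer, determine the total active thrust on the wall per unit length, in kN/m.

K_a1 = tan²(45°−36.2°/2) = 0.2574; K_a2 = tan²(45°−23.3°/2) = 0.4331.
Layer 1: σ at base = K_a1 γ₁ h₁ = 12.68 kPa; P₁ = ½×12.68×2.8 = 17.76.
Layer 2: σ_v at top = γ₁h₁ = 49.28; σ_h top = K_a2×49.28 = 21.34; σ_h base = K_a2×(49.28+17.1×4.7) = 56.16.
P₂ = ½(21.34+56.16)×4.7 = 182.1. Total P_a = 17.76+182.1 = 199.9 kN/m.

200 kN/m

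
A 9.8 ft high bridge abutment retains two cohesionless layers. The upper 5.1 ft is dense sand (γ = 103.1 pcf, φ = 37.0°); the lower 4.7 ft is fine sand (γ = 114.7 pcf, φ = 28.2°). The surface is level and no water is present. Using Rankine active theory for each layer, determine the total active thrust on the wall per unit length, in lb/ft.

K_a1 = tan²(45°−37.0°/2) = 0.2486; K_a2 = tan²(45°−28.2°/2) = 0.3582.
Layer 1: σ at base = K_a1 γ₁ h₁ = 130.7 psf; P₁ = ½×130.7×5.1 = 333.3.
Layer 2: σ_v at top = γ₁h₁ = 525.8; σ_h top = K_a2×525.8 = 188.3; σ_h base = K_a2×(525.8+114.7×4.7) = 381.4.
P₂ = ½(188.3+381.4)×4.7 = 1339. Total P_a = 333.3+1339 = 1672 lb/ft.

1670 lb/ft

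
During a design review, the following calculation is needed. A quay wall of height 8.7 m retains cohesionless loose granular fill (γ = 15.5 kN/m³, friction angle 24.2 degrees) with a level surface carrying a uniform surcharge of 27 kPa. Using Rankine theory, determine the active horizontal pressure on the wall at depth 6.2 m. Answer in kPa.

K_a = (1 − sin φ)/(1 + sin φ) = 0.4185.
σ_v = γz + q = 15.5 × 6.2 + 27 = 123.1 kPa.
σ_h = K_a σ_v = 0.4185 × 123.1 = 51.52 kPa.

51.5 kPa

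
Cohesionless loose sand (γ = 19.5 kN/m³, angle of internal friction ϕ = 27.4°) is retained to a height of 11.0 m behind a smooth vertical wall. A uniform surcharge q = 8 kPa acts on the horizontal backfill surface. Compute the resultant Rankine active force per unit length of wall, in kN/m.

K_a = tan²(45° − φ/2) = 0.3697.
Soil triangle: ½ K_a γ H² = 0.5×0.3697×19.5×11.0² = 436.1 kN/m.
Surcharge rectangle: K_a q H = 0.3697×8×11.0 = 32.53 kN/m.
Total = 436.1 + 32.53 = 468.7 kN/m.

469 kN/m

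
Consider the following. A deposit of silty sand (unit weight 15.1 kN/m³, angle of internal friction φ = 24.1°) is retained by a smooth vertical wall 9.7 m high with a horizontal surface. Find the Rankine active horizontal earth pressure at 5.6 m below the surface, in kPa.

K_a = (1 − sin φ)/(1 + sin φ) = 0.4201.
σ_h = K_a γ z = 0.4201 × 15.1 × 5.6 = 35.53 kPa.

35.5 kPa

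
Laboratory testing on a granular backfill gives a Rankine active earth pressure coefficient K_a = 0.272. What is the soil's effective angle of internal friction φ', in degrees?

34.9°

K_a = tan²(45° − φ/2) ⇒ 45° − φ/2 = arctan(√0.272) = 27.54°.
φ = 2(45° − 27.54°) = 34.91°.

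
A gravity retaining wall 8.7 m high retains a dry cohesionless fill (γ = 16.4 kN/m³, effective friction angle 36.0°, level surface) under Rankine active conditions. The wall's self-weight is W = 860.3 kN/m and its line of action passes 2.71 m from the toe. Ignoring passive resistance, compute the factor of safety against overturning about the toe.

4.99

K_a = tan²(45° − 36.0°/2) = 0.2596.
P_a = ½K_aγH² = 0.5×0.2596×16.4×8.7² = 161.1 kN/m, acting at H/3 = 2.900 m above the base.
Overturning moment M_o = P_a × H/3 = 161.1 × 2.900 = 467.3.
Resisting moment M_r = W × 2.71 = 860.3 × 2.71 = 2331.
FS_overturning = M_r/M_o = 2331/467.3 = 4.989.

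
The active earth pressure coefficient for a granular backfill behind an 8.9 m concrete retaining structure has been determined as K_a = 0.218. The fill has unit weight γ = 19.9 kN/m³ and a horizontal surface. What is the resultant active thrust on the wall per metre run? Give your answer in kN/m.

P = ½ K_a γ H² = 0.5 × 0.218 × 19.9 × 8.9² = 171.8 kN/m.

172 kN/m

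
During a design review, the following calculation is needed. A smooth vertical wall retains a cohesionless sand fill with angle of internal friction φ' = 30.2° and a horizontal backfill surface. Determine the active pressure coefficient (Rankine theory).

0.331

K_a = (1 − sin φ)/(1 + sin φ) = (1 − sin 30.2°)/(1 + sin 30.2°) = 0.3307.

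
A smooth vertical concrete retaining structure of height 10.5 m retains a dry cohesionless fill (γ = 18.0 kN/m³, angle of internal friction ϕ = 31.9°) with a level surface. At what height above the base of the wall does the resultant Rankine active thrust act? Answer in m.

K_a = 0.3085.
The pressure distribution is triangular, so the resultant acts at H/3 above the base = 10.5/3 = 3.500 m.

3.50 m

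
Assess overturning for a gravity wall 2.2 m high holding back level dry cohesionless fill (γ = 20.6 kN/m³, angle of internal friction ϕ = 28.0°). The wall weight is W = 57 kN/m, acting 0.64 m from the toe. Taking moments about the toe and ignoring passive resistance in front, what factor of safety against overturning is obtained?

K_a = tan²(45° − 28.0°/2) = 0.3610.
P_a = ½K_aγH² = 0.5×0.3610×20.6×2.2² = 18.00 kN/m, acting at H/3 = 0.7333 m above the base.
Overturning moment M_o = P_a × H/3 = 18.00 × 0.7333 = 13.20.
Resisting moment M_r = W × 0.64 = 57 × 0.64 = 36.48.
FS_overturning = M_r/M_o = 36.48/13.20 = 2.764.

2.76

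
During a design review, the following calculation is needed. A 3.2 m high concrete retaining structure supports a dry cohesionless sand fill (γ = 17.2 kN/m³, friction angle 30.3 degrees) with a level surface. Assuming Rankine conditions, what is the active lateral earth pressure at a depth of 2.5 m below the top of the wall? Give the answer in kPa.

K_a = (1 − sin φ)/(1 + sin φ) = 0.3293.
σ_h = K_a γ z = 0.3293 × 17.2 × 2.5 = 14.16 kPa.

14.2 kPa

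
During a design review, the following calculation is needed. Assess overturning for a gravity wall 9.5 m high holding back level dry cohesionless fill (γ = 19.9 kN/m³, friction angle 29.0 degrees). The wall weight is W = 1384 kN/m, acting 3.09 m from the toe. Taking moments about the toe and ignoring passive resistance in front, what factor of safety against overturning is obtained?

K_a = tan²(45° − 29.0°/2) = 0.3470.
P_a = ½K_aγH² = 0.5×0.3470×19.9×9.5² = 311.6 kN/m, acting at H/3 = 3.167 m above the base.
Overturning moment M_o = P_a × H/3 = 311.6 × 3.167 = 986.7.
Resisting moment M_r = W × 3.09 = 1384 × 3.09 = 4277.
FS_overturning = M_r/M_o = 4277/986.7 = 4.334.

4.33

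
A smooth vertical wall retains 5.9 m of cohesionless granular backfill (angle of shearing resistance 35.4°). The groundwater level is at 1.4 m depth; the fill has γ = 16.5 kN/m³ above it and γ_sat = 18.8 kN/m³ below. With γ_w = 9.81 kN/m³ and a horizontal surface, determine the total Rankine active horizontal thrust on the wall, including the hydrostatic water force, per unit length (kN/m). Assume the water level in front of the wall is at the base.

156 kN/m

K_a = tan²(45° − φ/2) = 0.2664.
γ' = 18.8 − 9.81 = 8.990 kN/m³. Depth below WT = 4.5 m.
σ'_h at WT = K_a γ d_w = 6.154 kPa; at base = 6.154 + K_a γ' × 4.5 = 16.93 kPa.
P₁ (0–1.4 m) = ½×6.154×1.4 = 4.308. P₂ (1.4–5.9 m) = ½(6.154+16.93)×4.5 = 51.94.
P_w = ½ γ_w h₂² = 0.5×9.81×4.5² = 99.33. Total = 4.308+51.94+99.33 = 155.6 kN/m.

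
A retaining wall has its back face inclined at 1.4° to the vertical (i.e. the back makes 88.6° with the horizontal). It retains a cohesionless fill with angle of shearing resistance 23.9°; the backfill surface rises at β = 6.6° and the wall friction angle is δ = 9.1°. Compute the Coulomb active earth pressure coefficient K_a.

K_a = sin²(α+φ) / [sin²α · sin(α−δ) · (1 + √{sin(φ+δ)sin(φ−β) / (sin(α−δ)sin(α+β))})²].
With α = 88.6°, φ = 23.9°, δ = 9.1°, β = 6.6°: K_a = 0.4390.

0.439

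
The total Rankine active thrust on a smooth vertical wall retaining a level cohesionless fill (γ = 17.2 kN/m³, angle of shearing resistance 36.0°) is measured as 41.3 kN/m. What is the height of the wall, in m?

4.30 m

K_a = 0.2596. P_a = ½ K_a γ H² ⇒ H = √(2P_a/(K_a γ)).
H = √(2×41.3/(0.2596×17.2)) = 4.301 m.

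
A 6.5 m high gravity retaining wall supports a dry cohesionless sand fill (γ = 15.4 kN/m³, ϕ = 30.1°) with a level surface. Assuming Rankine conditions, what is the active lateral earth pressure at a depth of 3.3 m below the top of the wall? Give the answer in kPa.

16.9 kPa

K_a = (1 − sin φ)/(1 + sin φ) = 0.3320.
σ_h = K_a γ z = 0.3320 × 15.4 × 3.3 = 16.87 kPa.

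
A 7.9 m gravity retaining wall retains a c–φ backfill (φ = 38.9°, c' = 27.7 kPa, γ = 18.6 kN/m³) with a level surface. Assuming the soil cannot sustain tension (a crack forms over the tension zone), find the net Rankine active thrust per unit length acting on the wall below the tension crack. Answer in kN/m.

5.92 kN/m

K_a = 0.2285; √K_a = 0.4780.
Tension-crack depth z_c = 2c/(γ√K_a) = 2×27.7/(18.6×0.4780) = 6.231 m.
σ_a at base = K_a γ H − 2c√K_a = 0.2285×18.6×7.9 − 2×27.7×0.4780 = 7.096 kPa.
P_a = ½ × 7.096 × (H − z_c) = 0.5×7.096×1.669 = 5.923 kN/m.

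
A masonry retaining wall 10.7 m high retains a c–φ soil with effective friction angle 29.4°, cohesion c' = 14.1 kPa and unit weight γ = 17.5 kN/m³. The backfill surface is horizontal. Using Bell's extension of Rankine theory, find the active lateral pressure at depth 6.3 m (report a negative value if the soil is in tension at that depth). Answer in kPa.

K_a = (1 − sin φ)/(1 + sin φ) = 0.3415.
σ_a = K_a γ z − 2c√K_a = 0.3415×17.5×6.3 − 2×14.1×0.5844 = 21.17 kPa.

21.2 kPa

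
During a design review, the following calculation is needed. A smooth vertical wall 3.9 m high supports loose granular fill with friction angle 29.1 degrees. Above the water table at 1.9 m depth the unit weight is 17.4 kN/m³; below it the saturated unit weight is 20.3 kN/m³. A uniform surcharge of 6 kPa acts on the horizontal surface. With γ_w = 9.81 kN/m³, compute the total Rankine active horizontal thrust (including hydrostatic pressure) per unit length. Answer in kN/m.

68.7 kN/m

K_a = tan²(45° − φ/2) = 0.3456.
γ' = 20.3 − 9.81 = 10.49 kN/m³. h₂ = H − d_w = 2.0 m.
σ'_h: at surface K_a·q = 2.074; at WT K_a(q+γd_w) = 13.50; at base K_a(q+γd_w+γ'h₂) = 20.75 kPa.
P₁ = ½(2.074+13.50)×1.9 = 14.79; P₂ = ½(13.50+20.75)×2.0 = 34.25; P_w = ½γ_w h₂² = 19.62.
Total = 14.79+34.25+19.62 = 68.66 kN/m.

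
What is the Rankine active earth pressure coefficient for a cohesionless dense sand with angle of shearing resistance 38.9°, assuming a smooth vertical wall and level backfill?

K_a = (1 − sin φ)/(1 + sin φ) = (1 − sin 38.9°)/(1 + sin 38.9°) = 0.2285.

0.229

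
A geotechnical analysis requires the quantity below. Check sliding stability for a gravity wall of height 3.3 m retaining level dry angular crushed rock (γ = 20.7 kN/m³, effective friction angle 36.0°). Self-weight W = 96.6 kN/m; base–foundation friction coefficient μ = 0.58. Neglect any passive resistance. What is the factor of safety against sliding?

K_a = tan²(45° − 36.0°/2) = 0.2596.
P_a = ½K_aγH² = 0.5×0.2596×20.7×3.3² = 29.26 kN/m, acting at H/3 = 1.100 m above the base.
FS_sliding = μW / P_a = 0.58×96.6 / 29.26 = 1.915.

1.91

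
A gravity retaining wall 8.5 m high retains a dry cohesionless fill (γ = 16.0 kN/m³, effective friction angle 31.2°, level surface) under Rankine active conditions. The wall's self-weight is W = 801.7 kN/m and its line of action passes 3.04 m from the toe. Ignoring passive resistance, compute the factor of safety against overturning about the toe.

4.69

K_a = tan²(45° − 31.2°/2) = 0.3175.
P_a = ½K_aγH² = 0.5×0.3175×16.0×8.5² = 183.5 kN/m, acting at H/3 = 2.833 m above the base.
Overturning moment M_o = P_a × H/3 = 183.5 × 2.833 = 520.0.
Resisting moment M_r = W × 3.04 = 801.7 × 3.04 = 2437.
FS_overturning = M_r/M_o = 2437/520.0 = 4.687.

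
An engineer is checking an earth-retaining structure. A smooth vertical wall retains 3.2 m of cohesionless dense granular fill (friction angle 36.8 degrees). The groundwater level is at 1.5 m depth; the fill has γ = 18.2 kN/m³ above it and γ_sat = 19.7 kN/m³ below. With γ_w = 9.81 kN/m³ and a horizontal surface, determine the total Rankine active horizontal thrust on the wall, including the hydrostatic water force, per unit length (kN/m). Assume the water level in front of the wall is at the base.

K_a = tan²(45° − φ/2) = 0.2508.
γ' = 19.7 − 9.81 = 9.890 kN/m³. Depth below WT = 1.7 m.
σ'_h at WT = K_a γ d_w = 6.846 kPa; at base = 6.846 + K_a γ' × 1.7 = 11.06 kPa.
P₁ (0–1.5 m) = ½×6.846×1.5 = 5.134. P₂ (1.5–3.2 m) = ½(6.846+11.06)×1.7 = 15.22.
P_w = ½ γ_w h₂² = 0.5×9.81×1.7² = 14.18. Total = 5.134+15.22+14.18 = 34.53 kN/m.

34.5 kN/m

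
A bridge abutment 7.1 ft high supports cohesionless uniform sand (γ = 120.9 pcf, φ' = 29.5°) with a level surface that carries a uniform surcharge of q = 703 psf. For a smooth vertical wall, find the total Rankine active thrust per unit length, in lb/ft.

2730 lb/ft

K_a = tan²(45° − φ/2) = 0.3401.
Soil triangle: ½ K_a γ H² = 0.5×0.3401×120.9×7.1² = 1036 lb/ft.
Surcharge rectangle: K_a q H = 0.3401×703×7.1 = 1698 lb/ft.
Total = 1036 + 1698 = 2734 lb/ft.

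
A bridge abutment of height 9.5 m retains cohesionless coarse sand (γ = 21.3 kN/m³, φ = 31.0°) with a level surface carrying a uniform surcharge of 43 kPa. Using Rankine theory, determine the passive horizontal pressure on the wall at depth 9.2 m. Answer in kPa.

747 kPa

K_p = (1 + sin φ)/(1 − sin φ) = 3.124.
σ_v = γz + q = 21.3 × 9.2 + 43 = 239.0 kPa.
σ_h = K_p σ_v = 3.124 × 239.0 = 746.5 kPa.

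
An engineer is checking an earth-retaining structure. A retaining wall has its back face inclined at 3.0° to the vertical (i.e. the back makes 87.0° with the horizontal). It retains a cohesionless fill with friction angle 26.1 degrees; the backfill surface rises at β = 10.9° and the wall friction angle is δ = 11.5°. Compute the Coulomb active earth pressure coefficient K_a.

K_a = sin²(α+φ) / [sin²α · sin(α−δ) · (1 + √{sin(φ+δ)sin(φ−β) / (sin(α−δ)sin(α+β))})²].
With α = 87.0°, φ = 26.1°, δ = 11.5°, β = 10.9°: K_a = 0.4418.

0.442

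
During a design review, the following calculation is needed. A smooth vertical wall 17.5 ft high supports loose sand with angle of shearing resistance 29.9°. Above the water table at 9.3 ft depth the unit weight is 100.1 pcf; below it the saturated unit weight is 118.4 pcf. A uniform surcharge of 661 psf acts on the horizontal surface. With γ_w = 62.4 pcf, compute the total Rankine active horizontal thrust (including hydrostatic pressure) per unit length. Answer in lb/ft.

10600 lb/ft

K_a = tan²(45° − φ/2) = 0.3347.
γ' = 118.4 − 62.4 = 56.00 pcf. h₂ = H − d_w = 8.2 ft.
σ'_h: at surface K_a·q = 221.2; at WT K_a(q+γd_w) = 532.8; at base K_a(q+γd_w+γ'h₂) = 686.5 psf.
P₁ = ½(221.2+532.8)×9.3 = 3506; P₂ = ½(532.8+686.5)×8.2 = 4999; P_w = ½γ_w h₂² = 2098.
Total = 3506+4999+2098 = 10600 lb/ft.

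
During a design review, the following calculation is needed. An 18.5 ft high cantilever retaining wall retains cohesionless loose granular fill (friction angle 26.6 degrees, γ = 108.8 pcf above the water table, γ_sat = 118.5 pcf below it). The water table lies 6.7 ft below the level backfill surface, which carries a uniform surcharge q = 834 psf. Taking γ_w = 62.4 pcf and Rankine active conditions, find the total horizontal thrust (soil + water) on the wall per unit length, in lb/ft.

15900 lb/ft

K_a = tan²(45° − φ/2) = 0.3814.
γ' = 118.5 − 62.4 = 56.10 pcf. h₂ = H − d_w = 11.8 ft.
σ'_h: at surface K_a·q = 318.1; at WT K_a(q+γd_w) = 596.2; at base K_a(q+γd_w+γ'h₂) = 848.7 psf.
P₁ = ½(318.1+596.2)×6.7 = 3063; P₂ = ½(596.2+848.7)×11.8 = 8525; P_w = ½γ_w h₂² = 4344.
Total = 3063+8525+4344 = 15930 lb/ft.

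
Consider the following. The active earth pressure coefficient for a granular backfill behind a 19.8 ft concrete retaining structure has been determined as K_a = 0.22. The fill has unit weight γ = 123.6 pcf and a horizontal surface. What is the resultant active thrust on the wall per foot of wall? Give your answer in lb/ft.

P = ½ K_a γ H² = 0.5 × 0.22 × 123.6 × 19.8² = 5330 lb/ft.

5330 lb/ft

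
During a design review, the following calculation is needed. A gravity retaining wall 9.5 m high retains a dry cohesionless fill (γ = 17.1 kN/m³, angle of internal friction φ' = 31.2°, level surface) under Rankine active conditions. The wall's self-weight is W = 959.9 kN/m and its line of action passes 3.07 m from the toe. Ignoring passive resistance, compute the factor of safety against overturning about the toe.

3.80

K_a = tan²(45° − 31.2°/2) = 0.3175.
P_a = ½K_aγH² = 0.5×0.3175×17.1×9.5² = 245.0 kN/m, acting at H/3 = 3.167 m above the base.
Overturning moment M_o = P_a × H/3 = 245.0 × 3.167 = 775.8.
Resisting moment M_r = W × 3.07 = 959.9 × 3.07 = 2947.
FS_overturning = M_r/M_o = 2947/775.8 = 3.798.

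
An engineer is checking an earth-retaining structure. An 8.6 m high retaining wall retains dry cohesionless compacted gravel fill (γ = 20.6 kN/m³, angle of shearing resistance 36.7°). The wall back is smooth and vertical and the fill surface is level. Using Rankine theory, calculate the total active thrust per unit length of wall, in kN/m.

K_a = tan²(45° − φ/2) = 0.2519.
P_a = ½ K_a γ H² = 0.5 × 0.2519 × 20.6 × 8.6² = 191.9 kN/m.

192 kN/m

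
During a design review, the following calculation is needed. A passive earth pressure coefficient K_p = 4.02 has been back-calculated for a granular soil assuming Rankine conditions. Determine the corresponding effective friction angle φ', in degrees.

K_p = (1+sin φ)/(1−sin φ) ⇒ sin φ = (K_p − 1)/(K_p + 1) = 0.6016.
φ = arcsin(0.6016) = 36.98°.

37.0°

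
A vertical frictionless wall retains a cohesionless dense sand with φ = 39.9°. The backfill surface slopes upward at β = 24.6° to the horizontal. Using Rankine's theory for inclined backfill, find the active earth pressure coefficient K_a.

K_a = cos β · (cos β − √(cos²β − cos²φ)) / (cos β + √(cos²β − cos²φ)).
cos β = 0.9092, cos φ = 0.7672, √(cos²β − cos²φ) = 0.4880.
K_a = 0.9092 × (0.9092 − 0.4880)/(0.9092 + 0.4880) = 0.2741.

0.274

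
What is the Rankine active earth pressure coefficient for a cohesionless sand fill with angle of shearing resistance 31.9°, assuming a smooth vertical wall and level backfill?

K_a = (1 − sin φ)/(1 + sin φ) = (1 − sin 31.9°)/(1 + sin 31.9°) = 0.3085.

0.309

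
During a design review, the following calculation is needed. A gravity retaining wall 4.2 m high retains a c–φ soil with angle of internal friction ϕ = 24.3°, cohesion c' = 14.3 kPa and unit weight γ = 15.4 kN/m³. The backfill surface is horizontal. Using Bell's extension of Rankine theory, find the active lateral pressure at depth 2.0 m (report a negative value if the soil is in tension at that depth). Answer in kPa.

-5.63 kPa

K_a = (1 − sin φ)/(1 + sin φ) = 0.4169.
σ_a = K_a γ z − 2c√K_a = 0.4169×15.4×2.0 − 2×14.3×0.6457 = -5.626 kPa.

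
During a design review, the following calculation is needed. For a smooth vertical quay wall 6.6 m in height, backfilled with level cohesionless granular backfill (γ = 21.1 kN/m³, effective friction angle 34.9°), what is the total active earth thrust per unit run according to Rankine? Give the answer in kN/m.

125 kN/m

K_a = tan²(45° − φ/2) = 0.2721.
P_a = ½ K_a γ H² = 0.5 × 0.2721 × 21.1 × 6.6² = 125.1 kN/m.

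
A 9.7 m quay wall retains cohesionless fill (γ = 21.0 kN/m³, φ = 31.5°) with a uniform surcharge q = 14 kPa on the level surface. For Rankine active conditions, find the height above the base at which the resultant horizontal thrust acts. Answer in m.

K_a = 0.3136.
Triangular part P₁ = ½K_aγH² = 309.8 at H/3 = 3.233 m; rectangular part P₂ = K_a q H = 42.59 at H/2 = 4.850 m.
ȳ = (P₁·3.233 + P₂·4.850)/(P₁+P₂) = 3.429 m.

3.43 m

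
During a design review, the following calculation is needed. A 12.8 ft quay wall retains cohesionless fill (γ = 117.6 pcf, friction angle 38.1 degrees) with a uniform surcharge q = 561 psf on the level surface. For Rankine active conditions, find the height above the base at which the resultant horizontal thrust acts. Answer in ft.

5.18 ft

K_a = 0.2368.
Triangular part P₁ = ½K_aγH² = 2282 at H/3 = 4.267 ft; rectangular part P₂ = K_a q H = 1701 at H/2 = 6.400 ft.
ȳ = (P₁·4.267 + P₂·6.400)/(P₁+P₂) = 5.178 ft.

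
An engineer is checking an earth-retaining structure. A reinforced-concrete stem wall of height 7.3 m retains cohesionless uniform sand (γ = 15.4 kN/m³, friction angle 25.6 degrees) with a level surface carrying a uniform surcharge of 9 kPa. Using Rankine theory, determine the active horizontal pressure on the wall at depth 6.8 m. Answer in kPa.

K_a = (1 − sin φ)/(1 + sin φ) = 0.3966.
σ_v = γz + q = 15.4 × 6.8 + 9 = 113.7 kPa.
σ_h = K_a σ_v = 0.3966 × 113.7 = 45.10 kPa.

45.1 kPa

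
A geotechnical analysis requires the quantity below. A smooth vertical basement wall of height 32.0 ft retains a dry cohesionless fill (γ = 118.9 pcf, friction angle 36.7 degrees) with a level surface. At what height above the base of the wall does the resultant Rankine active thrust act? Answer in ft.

K_a = 0.2519.
The pressure distribution is triangular, so the resultant acts at H/3 above the base = 32.0/3 = 10.67 ft.

10.7 ft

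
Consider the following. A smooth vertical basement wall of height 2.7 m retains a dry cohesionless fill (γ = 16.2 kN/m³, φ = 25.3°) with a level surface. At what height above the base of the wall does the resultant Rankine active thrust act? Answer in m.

0.900 m

K_a = 0.4012.
The pressure distribution is triangular, so the resultant acts at H/3 above the base = 2.7/3 = 0.9000 m.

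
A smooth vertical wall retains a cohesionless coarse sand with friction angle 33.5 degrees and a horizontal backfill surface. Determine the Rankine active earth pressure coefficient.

K_a = (1 − sin φ)/(1 + sin φ) = (1 − sin 33.5°)/(1 + sin 33.5°) = 0.2887.

0.289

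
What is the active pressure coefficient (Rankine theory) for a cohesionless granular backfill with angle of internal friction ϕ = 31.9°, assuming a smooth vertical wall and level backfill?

0.309

K_a = tan²(45° − φ/2) = tan²(29.05°) = 0.3085.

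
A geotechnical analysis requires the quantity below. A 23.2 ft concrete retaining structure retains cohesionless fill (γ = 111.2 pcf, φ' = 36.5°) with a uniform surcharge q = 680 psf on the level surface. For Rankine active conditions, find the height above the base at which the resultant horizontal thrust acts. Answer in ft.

K_a = 0.2541.
Triangular part P₁ = ½K_aγH² = 7603 at H/3 = 7.733 ft; rectangular part P₂ = K_a q H = 4008 at H/2 = 11.60 ft.
ȳ = (P₁·7.733 + P₂·11.60)/(P₁+P₂) = 9.068 ft.

9.07 ft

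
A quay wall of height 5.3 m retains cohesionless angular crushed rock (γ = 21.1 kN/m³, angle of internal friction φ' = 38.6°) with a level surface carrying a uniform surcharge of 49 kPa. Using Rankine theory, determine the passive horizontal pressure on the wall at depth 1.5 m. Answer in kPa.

K_p = (1 + sin φ)/(1 − sin φ) = 4.317.
σ_v = γz + q = 21.1 × 1.5 + 49 = 80.65 kPa.
σ_h = K_p σ_v = 4.317 × 80.65 = 348.2 kPa.

348 kPa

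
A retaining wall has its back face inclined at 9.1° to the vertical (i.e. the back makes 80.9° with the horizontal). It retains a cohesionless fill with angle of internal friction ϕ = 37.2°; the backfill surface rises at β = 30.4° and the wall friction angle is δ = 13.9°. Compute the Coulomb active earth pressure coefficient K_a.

0.492

K_a = sin²(α+φ) / [sin²α · sin(α−δ) · (1 + √{sin(φ+δ)sin(φ−β) / (sin(α−δ)sin(α+β))})²].
With α = 80.9°, φ = 37.2°, δ = 13.9°, β = 30.4°: K_a = 0.4918.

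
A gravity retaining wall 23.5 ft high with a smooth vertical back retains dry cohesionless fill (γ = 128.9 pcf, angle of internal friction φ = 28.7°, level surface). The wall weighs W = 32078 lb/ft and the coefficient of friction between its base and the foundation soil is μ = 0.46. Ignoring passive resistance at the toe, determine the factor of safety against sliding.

K_a = tan²(45° − 28.7°/2) = 0.3511.
P_a = ½K_aγH² = 0.5×0.3511×128.9×23.5² = 12500 lb/ft, acting at H/3 = 7.833 ft above the base.
FS_sliding = μW / P_a = 0.46×32078 / 12500 = 1.181.

1.18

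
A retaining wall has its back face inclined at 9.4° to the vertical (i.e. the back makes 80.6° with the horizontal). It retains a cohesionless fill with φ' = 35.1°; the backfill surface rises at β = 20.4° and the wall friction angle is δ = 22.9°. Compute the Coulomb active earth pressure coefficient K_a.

K_a = sin²(α+φ) / [sin²α · sin(α−δ) · (1 + √{sin(φ+δ)sin(φ−β) / (sin(α−δ)sin(α+β))})²].
With α = 80.6°, φ = 35.1°, δ = 22.9°, β = 20.4°: K_a = 0.4333.

0.433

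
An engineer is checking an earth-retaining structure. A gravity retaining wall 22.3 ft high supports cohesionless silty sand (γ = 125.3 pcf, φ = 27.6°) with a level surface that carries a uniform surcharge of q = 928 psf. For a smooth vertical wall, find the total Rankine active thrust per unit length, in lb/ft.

19000 lb/ft

K_a = tan²(45° − φ/2) = 0.3668.
Soil triangle: ½ K_a γ H² = 0.5×0.3668×125.3×22.3² = 11430 lb/ft.
Surcharge rectangle: K_a q H = 0.3668×928×22.3 = 7590 lb/ft.
Total = 11430 + 7590 = 19020 lb/ft.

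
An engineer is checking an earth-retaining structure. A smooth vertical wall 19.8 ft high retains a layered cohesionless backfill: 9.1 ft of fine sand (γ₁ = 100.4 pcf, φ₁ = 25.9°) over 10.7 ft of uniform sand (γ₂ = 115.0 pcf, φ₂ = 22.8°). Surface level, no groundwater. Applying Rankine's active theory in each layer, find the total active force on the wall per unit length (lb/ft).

K_a1 = tan²(45°−25.9°/2) = 0.3920; K_a2 = tan²(45°−22.8°/2) = 0.4414.
Layer 1: σ at base = K_a1 γ₁ h₁ = 358.1 psf; P₁ = ½×358.1×9.1 = 1629.
Layer 2: σ_v at top = γ₁h₁ = 913.6; σ_h top = K_a2×913.6 = 403.3; σ_h base = K_a2×(913.6+115.0×10.7) = 946.5.
P₂ = ½(403.3+946.5)×10.7 = 7221. Total P_a = 1629+7221 = 8851 lb/ft.

8850 lb/ft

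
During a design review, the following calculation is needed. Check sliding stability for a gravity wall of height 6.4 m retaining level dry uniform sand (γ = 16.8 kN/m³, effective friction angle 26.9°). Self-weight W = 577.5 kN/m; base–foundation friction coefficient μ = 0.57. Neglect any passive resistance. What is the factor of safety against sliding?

K_a = tan²(45° − 26.9°/2) = 0.3770.
P_a = ½K_aγH² = 0.5×0.3770×16.8×6.4² = 129.7 kN/m, acting at H/3 = 2.133 m above the base.
FS_sliding = μW / P_a = 0.57×577.5 / 129.7 = 2.538.

2.54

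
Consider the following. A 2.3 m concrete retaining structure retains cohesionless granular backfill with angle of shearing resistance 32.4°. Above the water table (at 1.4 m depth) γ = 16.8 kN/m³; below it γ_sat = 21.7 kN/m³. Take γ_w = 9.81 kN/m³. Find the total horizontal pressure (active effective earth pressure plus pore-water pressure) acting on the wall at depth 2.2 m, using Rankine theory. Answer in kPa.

17.8 kPa

K_a = (1 − sin φ)/(1 + sin φ) = 0.3022.
γ' = 21.7 − 9.81 = 11.89 kN/m³.
Effective vertical stress at 2.2 m: σ'_v = 16.8×1.4 + 11.89×0.800 = 33.03 kPa.
σ'_h = K_a σ'_v = 0.3022 × 33.03 = 9.983 kPa; u = γ_w × 0.800 = 7.848 kPa.
Total σ_h = 9.983 + 7.848 = 17.83 kPa.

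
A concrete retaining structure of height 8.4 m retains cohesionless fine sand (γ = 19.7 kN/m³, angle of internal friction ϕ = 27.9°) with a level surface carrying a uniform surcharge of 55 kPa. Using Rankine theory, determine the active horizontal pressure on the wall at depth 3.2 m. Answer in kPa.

42.8 kPa

K_a = (1 − sin φ)/(1 + sin φ) = 0.3625.
σ_v = γz + q = 19.7 × 3.2 + 55 = 118.0 kPa.
σ_h = K_a σ_v = 0.3625 × 118.0 = 42.79 kPa.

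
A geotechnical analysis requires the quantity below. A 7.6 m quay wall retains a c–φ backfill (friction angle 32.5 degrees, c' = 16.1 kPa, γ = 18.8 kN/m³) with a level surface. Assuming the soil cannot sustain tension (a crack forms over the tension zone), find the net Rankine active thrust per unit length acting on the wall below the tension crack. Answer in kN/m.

K_a = 0.3010; √K_a = 0.5486.
Tension-crack depth z_c = 2c/(γ√K_a) = 2×16.1/(18.8×0.5486) = 3.122 m.
σ_a at base = K_a γ H − 2c√K_a = 0.3010×18.8×7.6 − 2×16.1×0.5486 = 25.34 kPa.
P_a = ½ × 25.34 × (H − z_c) = 0.5×25.34×4.478 = 56.73 kN/m.

56.7 kN/m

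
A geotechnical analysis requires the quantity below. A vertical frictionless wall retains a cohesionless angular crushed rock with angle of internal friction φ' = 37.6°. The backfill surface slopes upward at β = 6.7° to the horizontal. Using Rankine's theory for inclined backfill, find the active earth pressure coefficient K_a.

K_a = cos β · (cos β − √(cos²β − cos²φ)) / (cos β + √(cos²β − cos²φ)).
cos β = 0.9932, cos φ = 0.7923, √(cos²β − cos²φ) = 0.5989.
K_a = 0.9932 × (0.9932 − 0.5989)/(0.9932 + 0.5989) = 0.2460.

0.246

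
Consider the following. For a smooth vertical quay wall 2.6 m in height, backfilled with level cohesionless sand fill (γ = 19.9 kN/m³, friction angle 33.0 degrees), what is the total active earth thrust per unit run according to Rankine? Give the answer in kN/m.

K_a = tan²(45° − φ/2) = 0.2948.
P_a = ½ K_a γ H² = 0.5 × 0.2948 × 19.9 × 2.6² = 19.83 kN/m.

19.8 kN/m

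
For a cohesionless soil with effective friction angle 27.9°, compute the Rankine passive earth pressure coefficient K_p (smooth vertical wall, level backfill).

K_p = (1 + sin φ)/(1 − sin φ) = tan²(45° + 27.9°/2) = 2.759.

2.76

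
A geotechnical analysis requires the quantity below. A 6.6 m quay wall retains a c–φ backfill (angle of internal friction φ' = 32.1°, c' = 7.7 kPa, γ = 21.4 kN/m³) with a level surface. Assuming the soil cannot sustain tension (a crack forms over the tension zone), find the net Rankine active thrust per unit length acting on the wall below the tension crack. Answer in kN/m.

K_a = 0.3060; √K_a = 0.5532.
Tension-crack depth z_c = 2c/(γ√K_a) = 2×7.7/(21.4×0.5532) = 1.301 m.
σ_a at base = K_a γ H − 2c√K_a = 0.3060×21.4×6.6 − 2×7.7×0.5532 = 34.70 kPa.
P_a = ½ × 34.70 × (H − z_c) = 0.5×34.70×5.299 = 91.94 kN/m.

91.9 kN/m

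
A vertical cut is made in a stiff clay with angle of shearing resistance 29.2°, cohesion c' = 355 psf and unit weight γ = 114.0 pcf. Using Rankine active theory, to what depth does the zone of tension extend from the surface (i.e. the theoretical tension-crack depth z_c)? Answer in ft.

K_a = tan²(45° − 29.2°/2) = 0.3442; √K_a = 0.5867.
The active pressure is zero where K_a γ z = 2c√K_a, so z_c = 2c/(γ√K_a) = 2×355/(114.0×0.5867) = 10.62 ft.

10.6 ft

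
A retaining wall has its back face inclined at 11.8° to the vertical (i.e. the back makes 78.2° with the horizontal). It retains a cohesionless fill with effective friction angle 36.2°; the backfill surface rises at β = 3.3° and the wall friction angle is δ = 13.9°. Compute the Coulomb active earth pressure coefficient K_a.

K_a = sin²(α+φ) / [sin²α · sin(α−δ) · (1 + √{sin(φ+δ)sin(φ−β) / (sin(α−δ)sin(α+β))})²].
With α = 78.2°, φ = 36.2°, δ = 13.9°, β = 3.3°: K_a = 0.3388.

0.339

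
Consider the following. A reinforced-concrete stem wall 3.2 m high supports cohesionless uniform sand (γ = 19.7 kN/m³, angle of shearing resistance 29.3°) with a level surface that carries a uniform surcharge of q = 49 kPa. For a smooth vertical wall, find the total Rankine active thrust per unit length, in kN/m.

88.3 kN/m

K_a = tan²(45° − φ/2) = 0.3428.
Soil triangle: ½ K_a γ H² = 0.5×0.3428×19.7×3.2² = 34.58 kN/m.
Surcharge rectangle: K_a q H = 0.3428×49×3.2 = 53.76 kN/m.
Total = 34.58 + 53.76 = 88.34 kN/m.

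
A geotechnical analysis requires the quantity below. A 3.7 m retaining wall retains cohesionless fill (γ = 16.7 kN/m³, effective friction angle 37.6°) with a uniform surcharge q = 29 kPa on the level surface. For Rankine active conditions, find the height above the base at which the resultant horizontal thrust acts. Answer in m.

1.53 m

K_a = 0.2421.
Triangular part P₁ = ½K_aγH² = 27.68 at H/3 = 1.233 m; rectangular part P₂ = K_a q H = 25.98 at H/2 = 1.850 m.
ȳ = (P₁·1.233 + P₂·1.850)/(P₁+P₂) = 1.532 m.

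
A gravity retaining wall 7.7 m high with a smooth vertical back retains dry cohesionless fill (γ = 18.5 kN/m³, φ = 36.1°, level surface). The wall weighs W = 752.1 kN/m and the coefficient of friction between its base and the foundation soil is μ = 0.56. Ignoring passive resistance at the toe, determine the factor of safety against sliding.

2.97

K_a = tan²(45° − 36.1°/2) = 0.2585.
P_a = ½K_aγH² = 0.5×0.2585×18.5×7.7² = 141.8 kN/m, acting at H/3 = 2.567 m above the base.
FS_sliding = μW / P_a = 0.56×752.1 / 141.8 = 2.971.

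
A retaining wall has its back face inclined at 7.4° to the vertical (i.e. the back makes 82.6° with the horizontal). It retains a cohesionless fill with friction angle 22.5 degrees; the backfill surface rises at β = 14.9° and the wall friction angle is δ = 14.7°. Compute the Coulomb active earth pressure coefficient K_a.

0.610

K_a = sin²(α+φ) / [sin²α · sin(α−δ) · (1 + √{sin(φ+δ)sin(φ−β) / (sin(α−δ)sin(α+β))})²].
With α = 82.6°, φ = 22.5°, δ = 14.7°, β = 14.9°: K_a = 0.6100.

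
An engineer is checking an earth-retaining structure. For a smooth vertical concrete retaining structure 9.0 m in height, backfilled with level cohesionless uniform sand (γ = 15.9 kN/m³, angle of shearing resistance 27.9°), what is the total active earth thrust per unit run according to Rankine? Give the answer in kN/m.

233 kN/m

K_a = tan²(45° − φ/2) = 0.3625.
P_a = ½ K_a γ H² = 0.5 × 0.3625 × 15.9 × 9.0² = 233.4 kN/m.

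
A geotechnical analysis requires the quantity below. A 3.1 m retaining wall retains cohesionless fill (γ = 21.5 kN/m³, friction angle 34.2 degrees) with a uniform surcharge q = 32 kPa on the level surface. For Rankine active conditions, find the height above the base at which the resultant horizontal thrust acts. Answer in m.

1.29 m

K_a = 0.2803.
Triangular part P₁ = ½K_aγH² = 28.96 at H/3 = 1.033 m; rectangular part P₂ = K_a q H = 27.81 at H/2 = 1.550 m.
ȳ = (P₁·1.033 + P₂·1.550)/(P₁+P₂) = 1.286 m.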